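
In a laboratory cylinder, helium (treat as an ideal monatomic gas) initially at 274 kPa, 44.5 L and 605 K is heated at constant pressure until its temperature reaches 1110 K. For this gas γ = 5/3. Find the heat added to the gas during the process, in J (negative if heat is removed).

n = P₁V₁/(RT₁) = 274×44.5/(8.314×605) = 2.42 mol.
Isobaric: P stays 274 kPa; V/T = const ⇒ T₂ = 1110 K, V₂ = 81.6 L.
W = PΔV = 274×(81.6−44.5) kPa·L = 10200 J.
ΔU = nCvΔT = 2.42×12.5×(1110−605) = 15300 J.
Q = ΔU + W = nCpΔT = 25400 J.

25400 J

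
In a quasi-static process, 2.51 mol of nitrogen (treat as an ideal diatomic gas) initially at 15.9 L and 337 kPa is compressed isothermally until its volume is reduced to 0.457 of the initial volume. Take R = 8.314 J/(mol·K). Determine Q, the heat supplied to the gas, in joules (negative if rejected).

T₁ = P₁V₁/(nR) = 337×15.9/(2.51×8.314) = 257 K.
Isothermal: T stays 257 K; PV = const ⇒ V₂ = 7.27 L, P₂ = 737 kPa.
ΔU = 0 (ideal gas, T constant).
W = nRT ln(V₂/V₁) = 2.51×8.314×257×ln(0.457) = -4200 J.
Q = ΔU + W = -4200 J.

-4200 J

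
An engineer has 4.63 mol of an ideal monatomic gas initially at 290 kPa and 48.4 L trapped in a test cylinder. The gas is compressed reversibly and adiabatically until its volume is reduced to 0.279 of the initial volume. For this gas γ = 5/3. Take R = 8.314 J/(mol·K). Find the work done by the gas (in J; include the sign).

-28300 J

T₁ = P₁V₁/(nR) = 290×48.4/(4.63×8.314) = 365 K.
Adiabatic: TV^(γ−1) = const ⇒ T₂ = 365×(3.58)^0.667 = 854 K; PV^γ = const ⇒ P₂ = 2430 kPa.
ΔU = nCvΔT = 4.63×12.5×(854−365) = 28300 J.
Q = 0 for an adiabatic process, so W = −ΔU = -28300 J.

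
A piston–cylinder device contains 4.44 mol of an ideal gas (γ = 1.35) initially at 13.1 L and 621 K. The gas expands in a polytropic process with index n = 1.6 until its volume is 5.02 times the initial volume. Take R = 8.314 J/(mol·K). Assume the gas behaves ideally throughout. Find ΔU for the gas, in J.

P₁ = nRT₁/V₁ = 4.44×8.314×621/13.1 = 1750 kPa.
Polytropic n=1.6: T₂ = T₁(V₁/V₂)^(n−1) = 621×(0.199)^0.60 = 236 K; P₂ = P₁(V₁/V₂)^n = 132 kPa.
For an ideal gas ΔU = nCvΔT with Cv = R/(γ−1) = 23.8 J/(mol·K).
ΔU = 4.44×23.8×(236−621) = -40600 J.

-40600 J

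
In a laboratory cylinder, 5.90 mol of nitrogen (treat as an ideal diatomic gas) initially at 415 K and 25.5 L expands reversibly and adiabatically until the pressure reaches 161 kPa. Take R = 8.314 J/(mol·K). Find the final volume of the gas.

80.0 L

P₁ = nRT₁/V₁ = 5.90×8.314×415/25.5 = 798 kPa.
Adiabatic: T₂/T₁ = (P₂/P₁)^((γ−1)/γ) ⇒ T₂ = 415×(0.202)^0.286 = 263 K; V₂ = 80.0 L.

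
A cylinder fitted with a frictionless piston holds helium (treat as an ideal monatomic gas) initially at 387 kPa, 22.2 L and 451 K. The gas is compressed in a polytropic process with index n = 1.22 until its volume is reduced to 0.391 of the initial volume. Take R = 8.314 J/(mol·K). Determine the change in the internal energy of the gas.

n = P₁V₁/(RT₁) = 387×22.2/(8.314×451) = 2.29 mol.
Polytropic n=1.22: T₂ = T₁(V₁/V₂)^(n−1) = 451×(2.56)^0.22 = 554 K; P₂ = P₁(V₁/V₂)^n = 1220 kPa.
For an ideal gas ΔU = nCvΔT with Cv = (3/2)R = 12.5 J/(mol·K).
ΔU = 2.29×12.5×(554−451) = 2960 J.

2960 J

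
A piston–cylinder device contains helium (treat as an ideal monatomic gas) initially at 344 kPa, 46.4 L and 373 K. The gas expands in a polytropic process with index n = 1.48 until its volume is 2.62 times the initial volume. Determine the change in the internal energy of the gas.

n = P₁V₁/(RT₁) = 344×46.4/(8.314×373) = 5.15 mol.
Polytropic n=1.48: T₂ = T₁(V₁/V₂)^(n−1) = 373×(0.382)^0.48 = 235 K; P₂ = P₁(V₁/V₂)^n = 82.7 kPa.
For an ideal gas ΔU = nCvΔT with Cv = (3/2)R = 12.5 J/(mol·K).
ΔU = 5.15×12.5×(235−373) = -8860 J.

-8860 J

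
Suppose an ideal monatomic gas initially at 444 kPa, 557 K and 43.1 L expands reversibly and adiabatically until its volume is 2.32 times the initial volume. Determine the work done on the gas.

-12300 J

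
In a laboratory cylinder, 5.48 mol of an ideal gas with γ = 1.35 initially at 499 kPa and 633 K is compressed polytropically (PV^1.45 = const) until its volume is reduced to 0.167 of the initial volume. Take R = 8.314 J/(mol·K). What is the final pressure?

V₁ = nRT₁/P₁ = 5.48×8.314×633/499 = 57.8 L.
Polytropic n=1.45: T₂ = T₁(V₁/V₂)^(n−1) = 633×(5.99)^0.45 = 1420 K; P₂ = P₁(V₁/V₂)^n = 6690 kPa.

6690 kPa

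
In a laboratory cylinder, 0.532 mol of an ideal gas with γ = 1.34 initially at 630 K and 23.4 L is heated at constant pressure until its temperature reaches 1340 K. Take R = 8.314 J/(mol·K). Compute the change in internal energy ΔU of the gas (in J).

P₁ = nRT₁/V₁ = 0.532×8.314×630/23.4 = 119 kPa.
Isobaric: P stays 119 kPa; V/T = const ⇒ T₂ = 1340 K, V₂ = 49.8 L.
For an ideal gas ΔU = nCvΔT with Cv = R/(γ−1) = 24.5 J/(mol·K).
ΔU = 0.532×24.5×(1340−630) = 9240 J.

9240 J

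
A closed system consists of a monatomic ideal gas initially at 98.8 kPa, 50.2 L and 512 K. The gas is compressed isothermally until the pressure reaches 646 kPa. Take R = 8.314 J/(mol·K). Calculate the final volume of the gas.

Isothermal: T stays 512 K; PV = const ⇒ V₂ = 7.68 L, P₂ = 646 kPa.

7.68 L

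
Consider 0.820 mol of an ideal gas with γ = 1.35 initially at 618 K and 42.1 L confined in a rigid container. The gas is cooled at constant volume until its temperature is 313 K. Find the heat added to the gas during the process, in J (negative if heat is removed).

P₁ = nRT₁/V₁ = 0.820×8.314×618/42.1 = 100 kPa.
Isochoric: V stays 42.1 L; P/T = const ⇒ T₂ = 313 K, P₂ = 50.7 kPa.
W = 0 (no volume change).
ΔU = nCvΔT = 0.820×23.8×(313−618) = -5940 J.
Q = ΔU = -5940 J.

-5940 J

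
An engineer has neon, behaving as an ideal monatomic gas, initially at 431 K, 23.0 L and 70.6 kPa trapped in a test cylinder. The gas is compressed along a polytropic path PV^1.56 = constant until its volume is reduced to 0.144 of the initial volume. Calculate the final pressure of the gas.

Polytropic n=1.56: T₂ = T₁(V₁/V₂)^(n−1) = 431×(6.94)^0.56 = 1280 K; P₂ = P₁(V₁/V₂)^n = 1450 kPa.

1450 kPa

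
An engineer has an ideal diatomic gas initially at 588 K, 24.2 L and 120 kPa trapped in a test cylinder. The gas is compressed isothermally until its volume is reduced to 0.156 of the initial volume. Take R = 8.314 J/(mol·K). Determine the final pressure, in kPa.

769 kPa

Isothermal: T stays 588 K; PV = const ⇒ V₂ = 3.78 L, P₂ = 769 kPa.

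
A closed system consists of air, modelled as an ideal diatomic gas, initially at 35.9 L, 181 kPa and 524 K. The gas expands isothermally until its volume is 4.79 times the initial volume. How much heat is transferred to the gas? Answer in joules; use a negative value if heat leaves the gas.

n = P₁V₁/(RT₁) = 181×35.9/(8.314×524) = 1.49 mol.
Isothermal: T stays 524 K; PV = const ⇒ V₂ = 172 L, P₂ = 37.8 kPa.
ΔU = 0 (ideal gas, T constant).
W = nRT ln(V₂/V₁) = 1.49×8.314×524×ln(4.79) = 10200 J.
Q = ΔU + W = 10200 J.

10200 J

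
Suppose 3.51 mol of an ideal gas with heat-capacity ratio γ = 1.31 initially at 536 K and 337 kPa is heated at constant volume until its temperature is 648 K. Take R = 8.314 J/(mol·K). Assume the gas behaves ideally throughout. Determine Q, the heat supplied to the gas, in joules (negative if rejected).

V₁ = nRT₁/P₁ = 3.51×8.314×536/337 = 46.4 L.
Isochoric: V stays 46.4 L; P/T = const ⇒ T₂ = 648 K, P₂ = 407 kPa.
W = 0 (no volume change).
ΔU = nCvΔT = 3.51×26.8×(648−536) = 10500 J.
Q = ΔU = 10500 J.

10500 J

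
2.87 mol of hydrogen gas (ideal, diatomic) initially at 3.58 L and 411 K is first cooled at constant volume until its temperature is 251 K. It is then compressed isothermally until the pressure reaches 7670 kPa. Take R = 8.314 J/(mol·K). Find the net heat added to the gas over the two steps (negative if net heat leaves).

P₁ = nRT₁/V₁ = 2.87×8.314×411/3.58 = 2740 kPa.
Step 1 — Isochoric: V stays 3.58 L; P/T = const ⇒ T₂ = 251 K, P₂ = 1670 kPa.
W = 0 (no volume change).
ΔU = nCvΔT = 2.87×20.8×(251−411) = -9540 J.
Q = ΔU = -9540 J.
State after step 1: P = 1670 kPa, V = 3.58 L, T = 251 K.
Step 2 — Isothermal: T stays 251 K; PV = const ⇒ V₂ = 0.781 L, P₂ = 7670 kPa.
ΔU = 0 (ideal gas, T constant).
W = nRT ln(V₂/V₁) = 2.87×8.314×251×ln(0.218) = -9120 J.
Q = ΔU + W = -9120 J.
Net over both steps: W = -9120 J, Q = -18700 J, ΔU = -9540 J.

-18700 J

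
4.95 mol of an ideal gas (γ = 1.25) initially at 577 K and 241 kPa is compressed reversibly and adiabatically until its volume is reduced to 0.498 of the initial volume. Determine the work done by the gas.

V₁ = nRT₁/P₁ = 4.95×8.314×577/241 = 98.5 L.
Adiabatic: TV^(γ−1) = const ⇒ T₂ = 577×(2.01)^0.250 = 687 K; PV^γ = const ⇒ P₂ = 576 kPa.
ΔU = nCvΔT = 4.95×33.3×(687−577) = 18100 J.
Q = 0 for an adiabatic process, so W = −ΔU = -18100 J.

-18100 J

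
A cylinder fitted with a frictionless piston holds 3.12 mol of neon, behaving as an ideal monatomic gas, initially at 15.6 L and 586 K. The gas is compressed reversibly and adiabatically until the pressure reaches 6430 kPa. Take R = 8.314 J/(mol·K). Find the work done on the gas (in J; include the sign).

P₁ = nRT₁/V₁ = 3.12×8.314×586/15.6 = 974 kPa.
Adiabatic: T₂/T₁ = (P₂/P₁)^((γ−1)/γ) ⇒ T₂ = 586×(6.60)^0.400 = 1250 K; V₂ = 5.03 L.
ΔU = nCvΔT = 3.12×12.5×(1250−586) = 25700 J.
Q = 0 for an adiabatic process, so W = −ΔU = -25700 J.
Work done on the gas = −W_by = 25700 J.

25700 J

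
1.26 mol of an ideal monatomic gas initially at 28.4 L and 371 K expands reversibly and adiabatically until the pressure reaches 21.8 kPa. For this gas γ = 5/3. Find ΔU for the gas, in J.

P₁ = nRT₁/V₁ = 1.26×8.314×371/28.4 = 137 kPa.
Adiabatic: T₂/T₁ = (P₂/P₁)^((γ−1)/γ) ⇒ T₂ = 371×(0.159)^0.400 = 178 K; V₂ = 85.5 L.
For an ideal gas ΔU = nCvΔT with Cv = (3/2)R = 12.5 J/(mol·K).
ΔU = 1.26×12.5×(178−371) = -3030 J.

-3030 J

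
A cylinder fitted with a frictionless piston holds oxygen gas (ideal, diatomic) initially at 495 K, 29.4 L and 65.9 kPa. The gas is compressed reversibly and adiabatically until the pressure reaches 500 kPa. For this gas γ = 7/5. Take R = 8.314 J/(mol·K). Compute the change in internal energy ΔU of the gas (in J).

3800 J

n = P₁V₁/(RT₁) = 65.9×29.4/(8.314×495) = 0.471 mol.
Adiabatic: T₂/T₁ = (P₂/P₁)^((γ−1)/γ) ⇒ T₂ = 495×(7.59)^0.286 = 883 K; V₂ = 6.91 L.
For an ideal gas ΔU = nCvΔT with Cv = (5/2)R = 20.8 J/(mol·K).
ΔU = 0.471×20.8×(883−495) = 3800 J.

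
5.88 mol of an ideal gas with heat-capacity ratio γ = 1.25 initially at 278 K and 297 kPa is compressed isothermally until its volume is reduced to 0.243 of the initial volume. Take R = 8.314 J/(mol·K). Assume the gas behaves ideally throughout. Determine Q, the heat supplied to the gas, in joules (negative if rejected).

V₁ = nRT₁/P₁ = 5.88×8.314×278/297 = 45.8 L.
Isothermal: T stays 278 K; PV = const ⇒ V₂ = 11.1 L, P₂ = 1220 kPa.
ΔU = 0 (ideal gas, T constant).
W = nRT ln(V₂/V₁) = 5.88×8.314×278×ln(0.243) = -19200 J.
Q = ΔU + W = -19200 J.

-19200 J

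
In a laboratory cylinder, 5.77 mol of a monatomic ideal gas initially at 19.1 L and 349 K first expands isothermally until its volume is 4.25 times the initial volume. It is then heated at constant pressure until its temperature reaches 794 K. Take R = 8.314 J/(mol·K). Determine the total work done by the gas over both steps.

45600 J

P₁ = nRT₁/V₁ = 5.77×8.314×349/19.1 = 877 kPa.
Step 1 — Isothermal: T stays 349 K; PV = const ⇒ V₂ = 81.2 L, P₂ = 206 kPa.
ΔU = 0 (ideal gas, T constant).
W = nRT ln(V₂/V₁) = 5.77×8.314×349×ln(4.25) = 24200 J.
Q = ΔU + W = 24200 J.
State after step 1: P = 206 kPa, V = 81.2 L, T = 349 K.
Step 2 — Isobaric: P stays 206 kPa; V/T = const ⇒ T₂ = 794 K, V₂ = 185 L.
W = PΔV = 206×(185−81.2) kPa·L = 21300 J.
ΔU = nCvΔT = 5.77×12.5×(794−349) = 32000 J.
Q = ΔU + W = nCpΔT = 53400 J.
Net over both steps: W = 45600 J, Q = 77600 J, ΔU = 32000 J.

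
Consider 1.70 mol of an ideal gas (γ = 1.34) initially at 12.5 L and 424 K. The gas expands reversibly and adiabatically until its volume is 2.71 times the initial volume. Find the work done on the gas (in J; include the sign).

-5070 J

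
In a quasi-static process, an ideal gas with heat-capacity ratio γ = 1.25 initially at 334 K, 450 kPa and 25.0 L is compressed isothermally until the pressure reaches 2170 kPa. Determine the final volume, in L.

Isothermal: T stays 334 K; PV = const ⇒ V₂ = 5.18 L, P₂ = 2170 kPa.

5.18 L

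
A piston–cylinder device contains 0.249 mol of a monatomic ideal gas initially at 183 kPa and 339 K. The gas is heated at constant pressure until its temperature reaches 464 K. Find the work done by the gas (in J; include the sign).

259 J

V₁ = nRT₁/P₁ = 0.249×8.314×339/183 = 3.83 L.
Isobaric: P stays 183 kPa; V/T = const ⇒ T₂ = 464 K, V₂ = 5.25 L.
W = PΔV = 183×(5.25−3.83) kPa·L = 259 J.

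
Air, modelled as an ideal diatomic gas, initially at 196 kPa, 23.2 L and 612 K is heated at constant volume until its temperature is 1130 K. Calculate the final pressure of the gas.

362 kPa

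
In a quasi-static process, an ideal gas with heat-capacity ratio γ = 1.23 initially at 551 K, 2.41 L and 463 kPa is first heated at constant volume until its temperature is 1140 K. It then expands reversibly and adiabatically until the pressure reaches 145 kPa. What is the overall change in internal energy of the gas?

n = P₁V₁/(RT₁) = 463×2.41/(8.314×551) = 0.244 mol.
Step 1 — Isochoric: V stays 2.41 L; P/T = const ⇒ T₂ = 1140 K, P₂ = 958 kPa.
W = 0 (no volume change).
ΔU = nCvΔT = 0.244×36.1×(1140−551) = 5190 J.
Q = ΔU = 5190 J.
State after step 1: P = 958 kPa, V = 2.41 L, T = 1140 K.
Step 2 — Adiabatic: T₂/T₁ = (P₂/P₁)^((γ−1)/γ) ⇒ T₂ = 1140×(0.151)^0.187 = 801 K; V₂ = 11.2 L.
ΔU = nCvΔT = 0.244×36.1×(801−1140) = -2990 J.
Q = 0 for an adiabatic process, so W = −ΔU = 2990 J.
Net over both steps: W = 2990 J, Q = 5190 J, ΔU = 2200 J.

2200 J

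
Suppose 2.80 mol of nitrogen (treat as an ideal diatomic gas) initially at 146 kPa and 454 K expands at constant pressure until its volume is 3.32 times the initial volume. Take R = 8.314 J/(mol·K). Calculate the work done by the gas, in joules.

24500 J

V₁ = nRT₁/P₁ = 2.80×8.314×454/146 = 72.4 L.
Isobaric: P stays 146 kPa; V/T = const ⇒ T₂ = 1510 K, V₂ = 240 L.
W = PΔV = 146×(240−72.4) kPa·L = 24500 J.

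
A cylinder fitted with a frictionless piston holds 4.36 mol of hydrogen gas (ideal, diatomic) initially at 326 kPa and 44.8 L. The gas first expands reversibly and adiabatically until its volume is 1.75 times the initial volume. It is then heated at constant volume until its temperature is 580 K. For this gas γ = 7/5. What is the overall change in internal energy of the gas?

16000 J

T₁ = P₁V₁/(nR) = 326×44.8/(4.36×8.314) = 403 K.
Step 1 — Adiabatic: TV^(γ−1) = const ⇒ T₂ = 403×(0.571)^0.400 = 322 K; PV^γ = const ⇒ P₂ = 149 kPa.
ΔU = nCvΔT = 4.36×20.8×(322−403) = -7320 J.
Q = 0 for an adiabatic process, so W = −ΔU = 7320 J.
State after step 1: P = 149 kPa, V = 78.4 L, T = 322 K.
Step 2 — Isochoric: V stays 78.4 L; P/T = const ⇒ T₂ = 580 K, P₂ = 268 kPa.
W = 0 (no volume change).
ΔU = nCvΔT = 4.36×20.8×(580−322) = 23400 J.
Q = ΔU = 23400 J.
Net over both steps: W = 7320 J, Q = 23400 J, ΔU = 16000 J.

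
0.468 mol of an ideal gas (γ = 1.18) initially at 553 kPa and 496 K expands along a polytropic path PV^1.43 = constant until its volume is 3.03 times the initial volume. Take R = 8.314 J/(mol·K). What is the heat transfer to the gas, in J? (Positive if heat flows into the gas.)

V₁ = nRT₁/P₁ = 0.468×8.314×496/553 = 3.49 L.
Polytropic n=1.43: T₂ = T₁(V₁/V₂)^(n−1) = 496×(0.330)^0.43 = 308 K; P₂ = P₁(V₁/V₂)^n = 113 kPa.
W = (P₁V₁−P₂V₂)/(n−1) = (553×3.49−113×10.6)/0.43 = 1700 J.
ΔU = nCvΔT = 0.468×46.2×(308−496) = -4070 J.
Q = ΔU + W = -2360 J.

-2360 J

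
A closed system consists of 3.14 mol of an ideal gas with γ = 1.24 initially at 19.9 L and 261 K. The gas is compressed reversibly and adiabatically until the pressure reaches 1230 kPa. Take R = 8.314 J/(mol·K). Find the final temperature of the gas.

334 K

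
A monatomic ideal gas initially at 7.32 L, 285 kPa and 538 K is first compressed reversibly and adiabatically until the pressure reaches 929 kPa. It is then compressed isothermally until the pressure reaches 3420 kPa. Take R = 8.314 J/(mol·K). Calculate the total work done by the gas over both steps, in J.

-6250 J

n = P₁V₁/(RT₁) = 285×7.32/(8.314×538) = 0.466 mol.
Step 1 — Adiabatic: T₂/T₁ = (P₂/P₁)^((γ−1)/γ) ⇒ T₂ = 538×(3.26)^0.400 = 863 K; V₂ = 3.60 L.
ΔU = nCvΔT = 0.466×12.5×(863−538) = 1890 J.
Q = 0 for an adiabatic process, so W = −ΔU = -1890 J.
State after step 1: P = 929 kPa, V = 3.60 L, T = 863 K.
Step 2 — Isothermal: T stays 863 K; PV = const ⇒ V₂ = 0.979 L, P₂ = 3420 kPa.
ΔU = 0 (ideal gas, T constant).
W = nRT ln(V₂/V₁) = 0.466×8.314×863×ln(0.272) = -4360 J.
Q = ΔU + W = -4360 J.
Net over both steps: W = -6250 J, Q = -4360 J, ΔU = 1890 J.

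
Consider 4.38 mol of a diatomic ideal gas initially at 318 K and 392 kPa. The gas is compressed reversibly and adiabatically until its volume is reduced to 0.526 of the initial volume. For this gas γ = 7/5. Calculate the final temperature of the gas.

411 K

V₁ = nRT₁/P₁ = 4.38×8.314×318/392 = 29.5 L.
Adiabatic: TV^(γ−1) = const ⇒ T₂ = 318×(1.90)^0.400 = 411 K; PV^γ = const ⇒ P₂ = 964 kPa.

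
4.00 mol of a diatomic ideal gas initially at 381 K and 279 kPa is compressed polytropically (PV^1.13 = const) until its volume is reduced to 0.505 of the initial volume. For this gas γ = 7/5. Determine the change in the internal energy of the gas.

2940 J

V₁ = nRT₁/P₁ = 4.00×8.314×381/279 = 45.4 L.
Polytropic n=1.13: T₂ = T₁(V₁/V₂)^(n−1) = 381×(1.98)^0.13 = 416 K; P₂ = P₁(V₁/V₂)^n = 604 kPa.
For an ideal gas ΔU = nCvΔT with Cv = (5/2)R = 20.8 J/(mol·K).
ΔU = 4.00×20.8×(416−381) = 2940 J.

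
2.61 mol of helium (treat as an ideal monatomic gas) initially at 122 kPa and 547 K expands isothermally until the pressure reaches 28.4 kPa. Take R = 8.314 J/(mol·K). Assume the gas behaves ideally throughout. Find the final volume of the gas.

V₁ = nRT₁/P₁ = 2.61×8.314×547/122 = 97.3 L.
Isothermal: T stays 547 K; PV = const ⇒ V₂ = 418 L, P₂ = 28.4 kPa.

418 L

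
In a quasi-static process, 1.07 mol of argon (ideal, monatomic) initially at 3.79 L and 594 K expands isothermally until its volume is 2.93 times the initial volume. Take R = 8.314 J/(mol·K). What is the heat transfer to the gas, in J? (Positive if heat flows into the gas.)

5680 J

P₁ = nRT₁/V₁ = 1.07×8.314×594/3.79 = 1390 kPa.
Isothermal: T stays 594 K; PV = const ⇒ V₂ = 11.1 L, P₂ = 476 kPa.
ΔU = 0 (ideal gas, T constant).
W = nRT ln(V₂/V₁) = 1.07×8.314×594×ln(2.93) = 5680 J.
Q = ΔU + W = 5680 J.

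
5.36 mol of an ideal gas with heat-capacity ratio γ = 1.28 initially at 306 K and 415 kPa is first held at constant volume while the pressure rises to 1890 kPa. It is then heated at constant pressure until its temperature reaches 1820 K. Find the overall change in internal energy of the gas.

241000 J

V₁ = nRT₁/P₁ = 5.36×8.314×306/415 = 32.9 L.
Step 1 — Isochoric: V stays 32.9 L; P/T = const ⇒ T₂ = 1390 K, P₂ = 1890 kPa.
W = 0 (no volume change).
ΔU = nCvΔT = 5.36×29.7×(1390−306) = 173000 J.
Q = ΔU = 173000 J.
State after step 1: P = 1890 kPa, V = 32.9 L, T = 1390 K.
Step 2 — Isobaric: P stays 1890 kPa; V/T = const ⇒ T₂ = 1820 K, V₂ = 42.9 L.
W = PΔV = 1890×(42.9−32.9) kPa·L = 19000 J.
ΔU = nCvΔT = 5.36×29.7×(1820−1390) = 67900 J.
Q = ΔU + W = nCpΔT = 86900 J.
Net over both steps: W = 19000 J, Q = 260000 J, ΔU = 241000 J.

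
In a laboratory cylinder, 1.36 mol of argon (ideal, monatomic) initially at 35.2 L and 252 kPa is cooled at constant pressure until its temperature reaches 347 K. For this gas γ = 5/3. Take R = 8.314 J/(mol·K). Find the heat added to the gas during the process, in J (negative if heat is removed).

-12400 J

T₁ = P₁V₁/(nR) = 252×35.2/(1.36×8.314) = 785 K.
Isobaric: P stays 252 kPa; V/T = const ⇒ T₂ = 347 K, V₂ = 15.6 L.
W = PΔV = 252×(15.6−35.2) kPa·L = -4950 J.
ΔU = nCvΔT = 1.36×12.5×(347−785) = -7420 J.
Q = ΔU + W = nCpΔT = -12400 J.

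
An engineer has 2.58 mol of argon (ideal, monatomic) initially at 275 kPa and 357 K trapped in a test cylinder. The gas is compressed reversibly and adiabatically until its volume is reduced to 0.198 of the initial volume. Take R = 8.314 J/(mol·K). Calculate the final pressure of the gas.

4090 kPa

V₁ = nRT₁/P₁ = 2.58×8.314×357/275 = 27.8 L.
Adiabatic: TV^(γ−1) = const ⇒ T₂ = 357×(5.05)^0.667 = 1050 K; PV^γ = const ⇒ P₂ = 4090 kPa.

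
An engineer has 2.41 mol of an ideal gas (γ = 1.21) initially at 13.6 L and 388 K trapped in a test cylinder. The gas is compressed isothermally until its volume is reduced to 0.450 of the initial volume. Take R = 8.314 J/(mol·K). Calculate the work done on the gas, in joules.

6210 J

P₁ = nRT₁/V₁ = 2.41×8.314×388/13.6 = 572 kPa.
Isothermal: T stays 388 K; PV = const ⇒ V₂ = 6.12 L, P₂ = 1270 kPa.
W = nRT ln(V₂/V₁) = 2.41×8.314×388×ln(0.450) = -6210 J.
Work done on the gas = −W_by = 6210 J.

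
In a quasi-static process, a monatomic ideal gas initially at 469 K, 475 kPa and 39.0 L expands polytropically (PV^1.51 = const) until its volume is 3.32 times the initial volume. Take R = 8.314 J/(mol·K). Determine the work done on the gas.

n = P₁V₁/(RT₁) = 475×39.0/(8.314×469) = 4.75 mol.
Polytropic n=1.51: T₂ = T₁(V₁/V₂)^(n−1) = 469×(0.301)^0.51 = 254 K; P₂ = P₁(V₁/V₂)^n = 77.6 kPa.
W = (P₁V₁−P₂V₂)/(n−1) = (475×39.0−77.6×129)/0.51 = 16600 J.
Work done on the gas = −W_by = -16600 J.

-16600 J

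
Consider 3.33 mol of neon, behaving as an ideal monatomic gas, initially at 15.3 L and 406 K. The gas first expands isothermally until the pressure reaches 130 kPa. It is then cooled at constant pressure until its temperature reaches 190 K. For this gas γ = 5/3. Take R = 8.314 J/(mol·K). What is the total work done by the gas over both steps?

13500 J

P₁ = nRT₁/V₁ = 3.33×8.314×406/15.3 = 735 kPa.
Step 1 — Isothermal: T stays 406 K; PV = const ⇒ V₂ = 86.5 L, P₂ = 130 kPa.
ΔU = 0 (ideal gas, T constant).
W = nRT ln(V₂/V₁) = 3.33×8.314×406×ln(5.65) = 19500 J.
Q = ΔU + W = 19500 J.
State after step 1: P = 130 kPa, V = 86.5 L, T = 406 K.
Step 2 — Isobaric: P stays 130 kPa; V/T = const ⇒ T₂ = 190 K, V₂ = 40.5 L.
W = PΔV = 130×(40.5−86.5) kPa·L = -5980 J.
ΔU = nCvΔT = 3.33×12.5×(190−406) = -8970 J.
Q = ΔU + W = nCpΔT = -15000 J.
Net over both steps: W = 13500 J, Q = 4520 J, ΔU = -8970 J.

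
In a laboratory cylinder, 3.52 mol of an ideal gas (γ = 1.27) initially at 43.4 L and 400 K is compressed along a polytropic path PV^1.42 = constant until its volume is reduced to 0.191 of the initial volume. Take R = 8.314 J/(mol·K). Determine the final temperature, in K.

P₁ = nRT₁/V₁ = 3.52×8.314×400/43.4 = 270 kPa.
Polytropic n=1.42: T₂ = T₁(V₁/V₂)^(n−1) = 400×(5.24)^0.42 = 802 K; P₂ = P₁(V₁/V₂)^n = 2830 kPa.

802 K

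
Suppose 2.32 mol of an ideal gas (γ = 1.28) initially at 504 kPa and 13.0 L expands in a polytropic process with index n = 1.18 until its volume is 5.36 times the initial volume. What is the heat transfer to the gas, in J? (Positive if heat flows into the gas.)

3390 J

T₁ = P₁V₁/(nR) = 504×13.0/(2.32×8.314) = 340 K.
Polytropic n=1.18: T₂ = T₁(V₁/V₂)^(n−1) = 340×(0.187)^0.18 = 251 K; P₂ = P₁(V₁/V₂)^n = 69.5 kPa.
W = (P₁V₁−P₂V₂)/(n−1) = (504×13.0−69.5×69.7)/0.18 = 9490 J.
ΔU = nCvΔT = 2.32×29.7×(251−340) = -6100 J.
Q = ΔU + W = 3390 J.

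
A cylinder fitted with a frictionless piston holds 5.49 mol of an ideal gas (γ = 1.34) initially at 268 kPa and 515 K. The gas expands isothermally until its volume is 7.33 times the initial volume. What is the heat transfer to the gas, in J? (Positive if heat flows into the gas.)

V₁ = nRT₁/P₁ = 5.49×8.314×515/268 = 87.7 L.
Isothermal: T stays 515 K; PV = const ⇒ V₂ = 643 L, P₂ = 36.6 kPa.
ΔU = 0 (ideal gas, T constant).
W = nRT ln(V₂/V₁) = 5.49×8.314×515×ln(7.33) = 46800 J.
Q = ΔU + W = 46800 J.

46800 J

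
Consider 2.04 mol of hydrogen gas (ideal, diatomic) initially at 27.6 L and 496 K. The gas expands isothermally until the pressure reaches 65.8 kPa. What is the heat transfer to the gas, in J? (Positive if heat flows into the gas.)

12900 J

P₁ = nRT₁/V₁ = 2.04×8.314×496/27.6 = 305 kPa.
Isothermal: T stays 496 K; PV = const ⇒ V₂ = 128 L, P₂ = 65.8 kPa.
ΔU = 0 (ideal gas, T constant).
W = nRT ln(V₂/V₁) = 2.04×8.314×496×ln(4.63) = 12900 J.
Q = ΔU + W = 12900 J.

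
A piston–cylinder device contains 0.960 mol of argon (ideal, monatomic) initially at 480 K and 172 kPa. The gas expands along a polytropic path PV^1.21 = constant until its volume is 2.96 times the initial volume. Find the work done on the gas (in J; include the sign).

-3720 J

V₁ = nRT₁/P₁ = 0.960×8.314×480/172 = 22.3 L.
Polytropic n=1.21: T₂ = T₁(V₁/V₂)^(n−1) = 480×(0.338)^0.21 = 382 K; P₂ = P₁(V₁/V₂)^n = 46.3 kPa.
W = (P₁V₁−P₂V₂)/(n−1) = (172×22.3−46.3×65.9)/0.21 = 3720 J.
Work done on the gas = −W_by = -3720 J.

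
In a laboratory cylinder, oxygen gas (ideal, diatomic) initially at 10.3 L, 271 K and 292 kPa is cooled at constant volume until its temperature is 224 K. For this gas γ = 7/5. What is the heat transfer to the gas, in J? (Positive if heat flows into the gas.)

-1300 J

n = P₁V₁/(RT₁) = 292×10.3/(8.314×271) = 1.33 mol.
Isochoric: V stays 10.3 L; P/T = const ⇒ T₂ = 224 K, P₂ = 241 kPa.
W = 0 (no volume change).
ΔU = nCvΔT = 1.33×20.8×(224−271) = -1300 J.
Q = ΔU = -1300 J.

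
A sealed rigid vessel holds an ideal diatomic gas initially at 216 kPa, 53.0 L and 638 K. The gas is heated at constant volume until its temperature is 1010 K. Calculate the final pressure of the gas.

342 kPa

Isochoric: V stays 53.0 L; P/T = const ⇒ T₂ = 1010 K, P₂ = 342 kPa.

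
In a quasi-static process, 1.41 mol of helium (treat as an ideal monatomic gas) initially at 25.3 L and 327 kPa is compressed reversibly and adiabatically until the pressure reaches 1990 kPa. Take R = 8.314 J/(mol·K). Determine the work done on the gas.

13100 J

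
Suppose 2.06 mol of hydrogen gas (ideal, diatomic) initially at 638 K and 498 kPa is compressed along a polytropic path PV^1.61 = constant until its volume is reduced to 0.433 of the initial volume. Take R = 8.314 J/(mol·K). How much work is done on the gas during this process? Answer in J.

V₁ = nRT₁/P₁ = 2.06×8.314×638/498 = 21.9 L.
Polytropic n=1.61: T₂ = T₁(V₁/V₂)^(n−1) = 638×(2.31)^0.61 = 1060 K; P₂ = P₁(V₁/V₂)^n = 1920 kPa.
W = (P₁V₁−P₂V₂)/(n−1) = (498×21.9−1920×9.50)/0.61 = -11900 J.
Work done on the gas = −W_by = 11900 J.

11900 J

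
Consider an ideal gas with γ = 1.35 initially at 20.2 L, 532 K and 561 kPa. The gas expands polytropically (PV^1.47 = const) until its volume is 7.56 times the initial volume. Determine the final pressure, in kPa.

Polytropic n=1.47: T₂ = T₁(V₁/V₂)^(n−1) = 532×(0.132)^0.47 = 206 K; P₂ = P₁(V₁/V₂)^n = 28.7 kPa.

28.7 kPa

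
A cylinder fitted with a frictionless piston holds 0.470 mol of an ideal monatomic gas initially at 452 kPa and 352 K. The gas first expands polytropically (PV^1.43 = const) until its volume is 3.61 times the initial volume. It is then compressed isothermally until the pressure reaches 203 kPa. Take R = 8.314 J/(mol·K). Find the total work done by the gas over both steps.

V₁ = nRT₁/P₁ = 0.470×8.314×352/452 = 3.04 L.
Step 1 — Polytropic n=1.43: T₂ = T₁(V₁/V₂)^(n−1) = 352×(0.277)^0.43 = 203 K; P₂ = P₁(V₁/V₂)^n = 72.1 kPa.
W = (P₁V₁−P₂V₂)/(n−1) = (452×3.04−72.1×11.0)/0.43 = 1360 J.
ΔU = nCvΔT = 0.470×12.5×(203−352) = -875 J.
Q = ΔU + W = 482 J.
State after step 1: P = 72.1 kPa, V = 11.0 L, T = 203 K.
Step 2 — Isothermal: T stays 203 K; PV = const ⇒ V₂ = 3.90 L, P₂ = 203 kPa.
ΔU = 0 (ideal gas, T constant).
W = nRT ln(V₂/V₁) = 0.470×8.314×203×ln(0.355) = -820 J.
Q = ΔU + W = -820 J.
Net over both steps: W = 537 J, Q = -338 J, ΔU = -875 J.

537 J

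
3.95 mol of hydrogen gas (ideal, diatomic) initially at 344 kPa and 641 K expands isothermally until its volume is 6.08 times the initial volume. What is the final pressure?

56.6 kPa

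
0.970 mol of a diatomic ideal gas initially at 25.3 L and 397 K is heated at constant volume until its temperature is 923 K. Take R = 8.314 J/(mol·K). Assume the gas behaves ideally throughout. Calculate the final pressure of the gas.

294 kPa

P₁ = nRT₁/V₁ = 0.970×8.314×397/25.3 = 127 kPa.
Isochoric: V stays 25.3 L; P/T = const ⇒ T₂ = 923 K, P₂ = 294 kPa.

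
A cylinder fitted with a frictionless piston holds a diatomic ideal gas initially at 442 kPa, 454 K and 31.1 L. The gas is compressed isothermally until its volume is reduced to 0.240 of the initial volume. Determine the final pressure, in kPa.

1840 kPa

Isothermal: T stays 454 K; PV = const ⇒ V₂ = 7.46 L, P₂ = 1840 kPa.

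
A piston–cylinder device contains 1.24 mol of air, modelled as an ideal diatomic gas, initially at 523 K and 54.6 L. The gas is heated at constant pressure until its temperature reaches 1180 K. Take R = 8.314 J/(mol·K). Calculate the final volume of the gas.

P₁ = nRT₁/V₁ = 1.24×8.314×523/54.6 = 98.8 kPa.
Isobaric: P stays 98.8 kPa; V/T = const ⇒ T₂ = 1180 K, V₂ = 123 L.

123 L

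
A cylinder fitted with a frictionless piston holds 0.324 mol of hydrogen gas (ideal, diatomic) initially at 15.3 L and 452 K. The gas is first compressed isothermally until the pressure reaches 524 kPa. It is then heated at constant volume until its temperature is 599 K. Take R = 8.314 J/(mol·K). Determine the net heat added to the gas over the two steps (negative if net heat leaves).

P₁ = nRT₁/V₁ = 0.324×8.314×452/15.3 = 79.6 kPa.
Step 1 — Isothermal: T stays 452 K; PV = const ⇒ V₂ = 2.32 L, P₂ = 524 kPa.
ΔU = 0 (ideal gas, T constant).
W = nRT ln(V₂/V₁) = 0.324×8.314×452×ln(0.152) = -2290 J.
Q = ΔU + W = -2290 J.
State after step 1: P = 524 kPa, V = 2.32 L, T = 452 K.
Step 2 — Isochoric: V stays 2.32 L; P/T = const ⇒ T₂ = 599 K, P₂ = 694 kPa.
W = 0 (no volume change).
ΔU = nCvΔT = 0.324×20.8×(599−452) = 990 J.
Q = ΔU = 990 J.
Net over both steps: W = -2290 J, Q = -1300 J, ΔU = 990 J.

-1300 J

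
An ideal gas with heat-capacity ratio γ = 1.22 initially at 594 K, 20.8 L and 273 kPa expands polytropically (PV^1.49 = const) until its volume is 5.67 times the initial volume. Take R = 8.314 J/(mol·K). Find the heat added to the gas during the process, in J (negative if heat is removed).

-8140 J

n = P₁V₁/(RT₁) = 273×20.8/(8.314×594) = 1.15 mol.
Polytropic n=1.49: T₂ = T₁(V₁/V₂)^(n−1) = 594×(0.176)^0.49 = 254 K; P₂ = P₁(V₁/V₂)^n = 20.6 kPa.
W = (P₁V₁−P₂V₂)/(n−1) = (273×20.8−20.6×118)/0.49 = 6640 J.
ΔU = nCvΔT = 1.15×37.8×(254−594) = -14800 J.
Q = ΔU + W = -8140 J.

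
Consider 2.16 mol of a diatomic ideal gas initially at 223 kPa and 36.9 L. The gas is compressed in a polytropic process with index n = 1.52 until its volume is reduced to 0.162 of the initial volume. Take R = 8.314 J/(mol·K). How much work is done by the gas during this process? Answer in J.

-24900 J

T₁ = P₁V₁/(nR) = 223×36.9/(2.16×8.314) = 458 K.
Polytropic n=1.52: T₂ = T₁(V₁/V₂)^(n−1) = 458×(6.17)^0.52 = 1180 K; P₂ = P₁(V₁/V₂)^n = 3550 kPa.
W = (P₁V₁−P₂V₂)/(n−1) = (223×36.9−3550×5.98)/0.52 = -24900 J.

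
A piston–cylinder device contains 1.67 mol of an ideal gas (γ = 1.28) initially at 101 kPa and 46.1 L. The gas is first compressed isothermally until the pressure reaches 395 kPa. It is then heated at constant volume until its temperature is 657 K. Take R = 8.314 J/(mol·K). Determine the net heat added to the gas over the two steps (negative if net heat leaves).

9600 J

T₁ = P₁V₁/(nR) = 101×46.1/(1.67×8.314) = 335 K.
Step 1 — Isothermal: T stays 335 K; PV = const ⇒ V₂ = 11.8 L, P₂ = 395 kPa.
ΔU = 0 (ideal gas, T constant).
W = nRT ln(V₂/V₁) = 1.67×8.314×335×ln(0.256) = -6350 J.
Q = ΔU + W = -6350 J.
State after step 1: P = 395 kPa, V = 11.8 L, T = 335 K.
Step 2 — Isochoric: V stays 11.8 L; P/T = const ⇒ T₂ = 657 K, P₂ = 774 kPa.
W = 0 (no volume change).
ΔU = nCvΔT = 1.67×29.7×(657−335) = 15900 J.
Q = ΔU = 15900 J.
Net over both steps: W = -6350 J, Q = 9600 J, ΔU = 15900 J.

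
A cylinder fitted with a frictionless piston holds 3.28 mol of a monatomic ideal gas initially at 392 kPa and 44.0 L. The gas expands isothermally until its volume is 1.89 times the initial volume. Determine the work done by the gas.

11000 J

T₁ = P₁V₁/(nR) = 392×44.0/(3.28×8.314) = 632 K.
Isothermal: T stays 632 K; PV = const ⇒ V₂ = 83.2 L, P₂ = 207 kPa.
W = nRT ln(V₂/V₁) = 3.28×8.314×632×ln(1.89) = 11000 J.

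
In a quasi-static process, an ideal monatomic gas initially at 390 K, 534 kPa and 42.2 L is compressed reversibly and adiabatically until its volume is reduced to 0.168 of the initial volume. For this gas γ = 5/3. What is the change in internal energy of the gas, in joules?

77200 J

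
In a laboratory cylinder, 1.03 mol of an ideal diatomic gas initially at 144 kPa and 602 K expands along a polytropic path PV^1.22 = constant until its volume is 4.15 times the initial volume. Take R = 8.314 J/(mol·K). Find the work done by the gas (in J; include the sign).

6300 J

V₁ = nRT₁/P₁ = 1.03×8.314×602/144 = 35.8 L.
Polytropic n=1.22: T₂ = T₁(V₁/V₂)^(n−1) = 602×(0.241)^0.22 = 440 K; P₂ = P₁(V₁/V₂)^n = 25.4 kPa.
W = (P₁V₁−P₂V₂)/(n−1) = (144×35.8−25.4×149)/0.22 = 6300 J.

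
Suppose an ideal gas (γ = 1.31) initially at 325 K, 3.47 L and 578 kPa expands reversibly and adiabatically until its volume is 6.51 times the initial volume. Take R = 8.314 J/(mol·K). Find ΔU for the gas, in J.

-2850 J

n = P₁V₁/(RT₁) = 578×3.47/(8.314×325) = 0.742 mol.
Adiabatic: TV^(γ−1) = const ⇒ T₂ = 325×(0.154)^0.310 = 182 K; PV^γ = const ⇒ P₂ = 49.7 kPa.
For an ideal gas ΔU = nCvΔT with Cv = R/(γ−1) = 26.8 J/(mol·K).
ΔU = 0.742×26.8×(182−325) = -2850 J.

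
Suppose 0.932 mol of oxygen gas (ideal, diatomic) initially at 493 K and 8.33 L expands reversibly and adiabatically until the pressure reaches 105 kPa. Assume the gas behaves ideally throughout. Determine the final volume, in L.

P₁ = nRT₁/V₁ = 0.932×8.314×493/8.33 = 459 kPa.
Adiabatic: T₂/T₁ = (P₂/P₁)^((γ−1)/γ) ⇒ T₂ = 493×(0.229)^0.286 = 324 K; V₂ = 23.9 L.

23.9 L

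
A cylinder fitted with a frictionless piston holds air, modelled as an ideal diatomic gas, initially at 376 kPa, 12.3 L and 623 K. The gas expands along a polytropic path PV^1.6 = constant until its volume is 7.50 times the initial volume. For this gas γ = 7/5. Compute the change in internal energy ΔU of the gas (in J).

n = P₁V₁/(RT₁) = 376×12.3/(8.314×623) = 0.893 mol.
Polytropic n=1.6: T₂ = T₁(V₁/V₂)^(n−1) = 623×(0.133)^0.60 = 186 K; P₂ = P₁(V₁/V₂)^n = 15.0 kPa.
For an ideal gas ΔU = nCvΔT with Cv = (5/2)R = 20.8 J/(mol·K).
ΔU = 0.893×20.8×(186−623) = -8110 J.

-8110 J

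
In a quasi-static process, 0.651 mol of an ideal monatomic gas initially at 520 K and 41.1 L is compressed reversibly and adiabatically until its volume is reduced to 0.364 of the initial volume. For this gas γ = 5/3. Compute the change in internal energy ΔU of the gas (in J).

P₁ = nRT₁/V₁ = 0.651×8.314×520/41.1 = 68.5 kPa.
Adiabatic: TV^(γ−1) = const ⇒ T₂ = 520×(2.75)^0.667 = 1020 K; PV^γ = const ⇒ P₂ = 369 kPa.
For an ideal gas ΔU = nCvΔT with Cv = (3/2)R = 12.5 J/(mol·K).
ΔU = 0.651×12.5×(1020−520) = 4060 J.

4060 J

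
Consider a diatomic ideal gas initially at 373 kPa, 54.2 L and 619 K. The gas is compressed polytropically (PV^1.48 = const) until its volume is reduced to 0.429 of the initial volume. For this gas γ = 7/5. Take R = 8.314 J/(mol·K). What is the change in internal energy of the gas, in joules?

25300 J

n = P₁V₁/(RT₁) = 373×54.2/(8.314×619) = 3.93 mol.
Polytropic n=1.48: T₂ = T₁(V₁/V₂)^(n−1) = 619×(2.33)^0.48 = 929 K; P₂ = P₁(V₁/V₂)^n = 1310 kPa.
For an ideal gas ΔU = nCvΔT with Cv = (5/2)R = 20.8 J/(mol·K).
ΔU = 3.93×20.8×(929−619) = 25300 J.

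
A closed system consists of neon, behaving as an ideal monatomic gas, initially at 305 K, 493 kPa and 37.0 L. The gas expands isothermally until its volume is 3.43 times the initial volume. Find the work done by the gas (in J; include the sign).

n = P₁V₁/(RT₁) = 493×37.0/(8.314×305) = 7.19 mol.
Isothermal: T stays 305 K; PV = const ⇒ V₂ = 127 L, P₂ = 144 kPa.
W = nRT ln(V₂/V₁) = 7.19×8.314×305×ln(3.43) = 22500 J.

22500 J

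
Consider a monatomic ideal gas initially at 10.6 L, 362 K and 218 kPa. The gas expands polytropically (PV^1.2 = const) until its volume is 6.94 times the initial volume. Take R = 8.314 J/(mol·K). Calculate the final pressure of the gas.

21.3 kPa

Polytropic n=1.2: T₂ = T₁(V₁/V₂)^(n−1) = 362×(0.144)^0.20 = 246 K; P₂ = P₁(V₁/V₂)^n = 21.3 kPa.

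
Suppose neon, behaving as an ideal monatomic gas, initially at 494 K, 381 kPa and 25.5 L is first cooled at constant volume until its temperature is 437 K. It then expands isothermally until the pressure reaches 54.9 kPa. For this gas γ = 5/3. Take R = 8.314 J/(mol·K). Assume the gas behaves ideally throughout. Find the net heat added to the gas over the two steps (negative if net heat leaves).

13900 J

n = P₁V₁/(RT₁) = 381×25.5/(8.314×494) = 2.37 mol.
Step 1 — Isochoric: V stays 25.5 L; P/T = const ⇒ T₂ = 437 K, P₂ = 337 kPa.
W = 0 (no volume change).
ΔU = nCvΔT = 2.37×12.5×(437−494) = -1680 J.
Q = ΔU = -1680 J.
State after step 1: P = 337 kPa, V = 25.5 L, T = 437 K.
Step 2 — Isothermal: T stays 437 K; PV = const ⇒ V₂ = 157 L, P₂ = 54.9 kPa.
ΔU = 0 (ideal gas, T constant).
W = nRT ln(V₂/V₁) = 2.37×8.314×437×ln(6.14) = 15600 J.
Q = ΔU + W = 15600 J.
Net over both steps: W = 15600 J, Q = 13900 J, ΔU = -1680 J.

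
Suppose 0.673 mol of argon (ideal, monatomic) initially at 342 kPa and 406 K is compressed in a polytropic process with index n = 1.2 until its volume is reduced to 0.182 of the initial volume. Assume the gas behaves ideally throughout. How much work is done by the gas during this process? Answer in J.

-4610 J

V₁ = nRT₁/P₁ = 0.673×8.314×406/342 = 6.64 L.
Polytropic n=1.2: T₂ = T₁(V₁/V₂)^(n−1) = 406×(5.49)^0.20 = 571 K; P₂ = P₁(V₁/V₂)^n = 2640 kPa.
W = (P₁V₁−P₂V₂)/(n−1) = (342×6.64−2640×1.21)/0.20 = -4610 J.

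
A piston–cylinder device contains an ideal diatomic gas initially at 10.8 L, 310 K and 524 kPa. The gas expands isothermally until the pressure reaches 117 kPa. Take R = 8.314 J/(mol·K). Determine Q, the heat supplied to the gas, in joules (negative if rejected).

n = P₁V₁/(RT₁) = 524×10.8/(8.314×310) = 2.20 mol.
Isothermal: T stays 310 K; PV = const ⇒ V₂ = 48.4 L, P₂ = 117 kPa.
ΔU = 0 (ideal gas, T constant).
W = nRT ln(V₂/V₁) = 2.20×8.314×310×ln(4.48) = 8480 J.
Q = ΔU + W = 8480 J.

8480 J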